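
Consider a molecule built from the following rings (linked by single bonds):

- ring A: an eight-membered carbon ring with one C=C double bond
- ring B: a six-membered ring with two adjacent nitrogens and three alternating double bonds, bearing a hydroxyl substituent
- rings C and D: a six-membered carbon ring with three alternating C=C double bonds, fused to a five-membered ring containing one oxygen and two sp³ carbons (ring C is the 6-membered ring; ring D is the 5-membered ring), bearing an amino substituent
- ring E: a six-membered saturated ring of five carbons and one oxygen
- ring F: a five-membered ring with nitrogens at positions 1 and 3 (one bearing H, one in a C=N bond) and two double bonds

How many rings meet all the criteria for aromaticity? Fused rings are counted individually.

Ring A has six sp³ carbons, so it is not fully conjugated — not aromatic (cyclooctene).
Ring B is planar and fully conjugated; 3 ring double bonds give 6 π electrons. 6 = 4(1)+2, so ring B is aromatic (pyridazine).
Ring C is fully conjugated (every ring atom contributes a p orbital); 3 ring double bonds give 6 π electrons. Since 6 = 4n+2 (n=1), ring C is aromatic (benzene ring).
Ring D has two sp³ carbons, so it is not fully conjugated — not aromatic (oxolane ring).
Ring E has only sp³ atoms, so it is not fully conjugated — not aromatic (tetrahydropyran).
Ring F is fully conjugated (every ring atom contributes a p orbital); 2 ring double bonds (4 π electrons) plus a heteroatom lone pair (2) give 6 π electrons. That satisfies 4n+2 with n=1, so ring F is aromatic (imidazole).
Aromatic: B, C, F. Total: 3.

3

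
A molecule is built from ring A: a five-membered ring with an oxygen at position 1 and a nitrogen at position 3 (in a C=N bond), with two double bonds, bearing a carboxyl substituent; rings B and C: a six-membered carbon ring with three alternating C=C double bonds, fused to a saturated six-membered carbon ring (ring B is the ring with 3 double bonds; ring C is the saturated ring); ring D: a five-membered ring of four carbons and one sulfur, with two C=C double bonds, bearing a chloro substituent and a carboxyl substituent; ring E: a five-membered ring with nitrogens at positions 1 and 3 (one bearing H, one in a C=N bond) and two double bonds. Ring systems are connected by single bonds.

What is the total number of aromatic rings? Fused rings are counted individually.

Ring A has a continuous p-orbital overlap around the ring; 2 ring double bonds (4 π electrons) plus a heteroatom lone pair (2) give 6 π electrons. That satisfies 4n+2 with n=1, so ring A is aromatic (oxazole).
Ring B has a continuous p-orbital overlap around the ring; 3 ring double bonds give 6 π electrons. Since 6 = 4n+2 (n=1), ring B is aromatic (benzene ring).
Ring C has four sp³ carbons, so it is not fully conjugated — not aromatic (cyclohexane ring).
Ring D is planar and fully conjugated; 2 ring double bonds (4 π electrons) plus a heteroatom lone pair (2) give 6 π electrons. 6 = 4(1)+2, so ring D is aromatic (thiophene).
Ring E is fully conjugated (every ring atom contributes a p orbital); 2 ring double bonds (4 π electrons) plus a heteroatom lone pair (2) give 6 π electrons. 6 = 4(1)+2, so ring E is aromatic (imidazole).
Aromatic: A, B, D, E. Total: 4.

4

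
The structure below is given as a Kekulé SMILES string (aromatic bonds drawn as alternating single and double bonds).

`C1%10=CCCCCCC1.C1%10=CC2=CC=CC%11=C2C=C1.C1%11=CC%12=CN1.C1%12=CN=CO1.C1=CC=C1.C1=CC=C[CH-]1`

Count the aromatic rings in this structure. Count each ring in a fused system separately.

5

The SMILES encodes an eight-membered carbon ring with one C=C double bond; two fused six-membered carbon rings, each with three alternating C=C double bonds; a five-membered ring of four carbons and one nitrogen bearing a hydrogen, with two C=C double bonds; a five-membered ring with an oxygen at position 1 and a nitrogen at position 3 (in a C=N bond), with two double bonds; a four-membered carbon ring with two alternating C=C double bonds; a five-membered all-carbon ring bearing a negative charge on one carbon, with two C=C double bonds.
The 8-membered ring has six sp³ carbons, so it is not fully conjugated — not aromatic (cyclooctene).
The fused 6/6-membered bicyclic is a single π system with 10 sp² atoms and 10 π electrons from ring double bonds. 10 = 4(2)+2, so the system is aromatic and both rings count as aromatic (naphthalene).
The 5-membered ring with one N–H is planar and fully conjugated; 2 ring double bonds (4 π electrons) plus a heteroatom lone pair (2) give 6 π electrons. Since 6 = 4n+2 (n=1), it is aromatic (pyrrole).
The 5-membered ring with one oxygen and one =N– is planar and fully conjugated; 2 ring double bonds (4 π electrons) plus a heteroatom lone pair (2) give 6 π electrons. That satisfies 4n+2 with n=1, so it is aromatic (oxazole).
The 4-membered ring has only sp² ring atoms; a planar conformation would have a fully conjugated π system of 4 electrons. But 4 = 4(1), which is 4n not 4n+2, so it is not aromatic (cyclobutadiene) — cyclobutadiene is antiaromatic and distorts to a rectangle.
The 5-membered ring is planar and fully conjugated; 2 ring double bonds (4 π electrons) plus the carbanion lone pair (2) give 6 π electrons. Since 6 = 4n+2 (n=1), it is aromatic (cyclopentadienyl anion).
5 of the 7 rings are aromatic. Total: 5.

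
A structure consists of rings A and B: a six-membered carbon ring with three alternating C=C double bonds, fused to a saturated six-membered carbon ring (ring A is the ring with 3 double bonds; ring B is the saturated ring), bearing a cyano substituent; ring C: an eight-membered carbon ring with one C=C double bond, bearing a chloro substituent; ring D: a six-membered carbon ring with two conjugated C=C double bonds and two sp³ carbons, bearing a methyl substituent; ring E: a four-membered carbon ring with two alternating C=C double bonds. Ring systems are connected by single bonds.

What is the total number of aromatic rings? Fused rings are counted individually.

Ring A is fully conjugated (every ring atom contributes a p orbital); 3 ring double bonds give 6 π electrons. 6 = 4(1)+2, so ring A is aromatic (benzene ring).
Ring B has four sp³ carbons, so it is not fully conjugated — not aromatic (cyclohexane ring).
Ring C has six sp³ carbons, so it is not fully conjugated — not aromatic (cyclooctene).
Ring D has two sp³ carbons, so it is not fully conjugated — not aromatic (1,3-cyclohexadiene).
Ring E has only sp² ring atoms; a planar conformation would have a fully conjugated π system of 4 electrons. But 4 = 4(1), which is 4n not 4n+2, so ring E is not aromatic (cyclobutadiene) — cyclobutadiene is antiaromatic and distorts to a rectangle.
Aromatic: A. Total: 1.

1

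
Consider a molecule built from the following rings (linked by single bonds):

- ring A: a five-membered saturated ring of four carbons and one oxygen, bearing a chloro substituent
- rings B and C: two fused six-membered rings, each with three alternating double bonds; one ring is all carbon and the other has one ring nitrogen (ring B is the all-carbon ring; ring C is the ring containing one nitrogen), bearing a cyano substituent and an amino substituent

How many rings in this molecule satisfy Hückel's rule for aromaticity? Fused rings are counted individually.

2

Ring A has only sp³ atoms, so it is not fully conjugated — not aromatic (tetrahydrofuran).
Rings B and C form a fused bicyclic system (with one nitrogen) with 10 sp² atoms and 10 π electrons from ring double bonds. 10 = 4(2)+2, so the system is aromatic and both rings count as aromatic (quinoline).
Aromatic: B, C. Total: 2.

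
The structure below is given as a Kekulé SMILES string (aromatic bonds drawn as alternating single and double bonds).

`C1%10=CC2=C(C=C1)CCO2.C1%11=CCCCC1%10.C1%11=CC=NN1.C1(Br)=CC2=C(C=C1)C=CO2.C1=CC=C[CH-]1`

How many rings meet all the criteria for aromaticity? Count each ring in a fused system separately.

The SMILES encodes a six-membered carbon ring with three alternating C=C double bonds, fused to a five-membered ring containing one oxygen and two sp³ carbons; a six-membered carbon ring with one C=C double bond; a five-membered ring with two adjacent nitrogens (one bearing H, one in a double bond) and two double bonds; a six-membered carbon ring with three alternating C=C double bonds, fused to a five-membered ring containing one oxygen and two C=C double bonds; a five-membered all-carbon ring bearing a negative charge on one carbon, with two C=C double bonds.
The 6-membered ring is planar and fully conjugated; 3 ring double bonds give 6 π electrons. Since 6 = 4n+2 (n=1), it is aromatic (benzene ring).
The 5-membered ring with one oxygen has two sp³ carbons, so it is not fully conjugated — not aromatic (oxolane ring).
The second 6-membered ring has four sp³ carbons, so it is not fully conjugated — not aromatic (cyclohexene).
The 5-membered ring with two adjacent nitrogens (one N–H, one =N–) is planar and fully conjugated; 2 ring double bonds (4 π electrons) plus a heteroatom lone pair (2) give 6 π electrons. 6 = 4(1)+2, so it is aromatic (pyrazole).
The fused 6/5-membered bicyclic (with one oxygen) is a single π system with 9 sp² atoms and 10 π electrons from ring double bonds plus a heteroatom lone pair. 10 = 4(2)+2, so the system is aromatic and both rings count as aromatic (benzofuran).
The 5-membered ring is planar and fully conjugated; 2 ring double bonds (4 π electrons) plus the carbanion lone pair (2) give 6 π electrons. Since 6 = 4n+2 (n=1), it is aromatic (cyclopentadienyl anion).
5 of the 7 rings are aromatic. Total: 5.

5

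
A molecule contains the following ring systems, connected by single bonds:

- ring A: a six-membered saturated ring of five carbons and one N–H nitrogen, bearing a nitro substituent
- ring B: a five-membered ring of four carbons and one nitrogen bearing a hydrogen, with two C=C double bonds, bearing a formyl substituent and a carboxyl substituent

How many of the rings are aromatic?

1

Ring A has only sp³ atoms, so it is not fully conjugated — not aromatic (piperidine).
Ring B is fully conjugated (every ring atom contributes a p orbital); 2 ring double bonds (4 π electrons) plus a heteroatom lone pair (2) give 6 π electrons. That satisfies 4n+2 with n=1, so ring B is aromatic (pyrrole).
Aromatic: B. Total: 1.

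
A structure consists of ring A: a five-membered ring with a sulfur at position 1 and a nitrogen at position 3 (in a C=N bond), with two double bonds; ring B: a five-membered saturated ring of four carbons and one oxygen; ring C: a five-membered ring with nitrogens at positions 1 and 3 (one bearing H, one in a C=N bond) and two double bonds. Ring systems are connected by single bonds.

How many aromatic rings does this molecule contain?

Ring A is fully conjugated (every ring atom contributes a p orbital); 2 ring double bonds (4 π electrons) plus a heteroatom lone pair (2) give 6 π electrons. 6 = 4(1)+2, so ring A is aromatic (thiazole).
Ring B has only sp³ atoms, so it is not fully conjugated — not aromatic (tetrahydrofuran).
Ring C is planar and fully conjugated; 2 ring double bonds (4 π electrons) plus a heteroatom lone pair (2) give 6 π electrons. Since 6 = 4n+2 (n=1), ring C is aromatic (imidazole).
Aromatic: A, C. Total: 2.

2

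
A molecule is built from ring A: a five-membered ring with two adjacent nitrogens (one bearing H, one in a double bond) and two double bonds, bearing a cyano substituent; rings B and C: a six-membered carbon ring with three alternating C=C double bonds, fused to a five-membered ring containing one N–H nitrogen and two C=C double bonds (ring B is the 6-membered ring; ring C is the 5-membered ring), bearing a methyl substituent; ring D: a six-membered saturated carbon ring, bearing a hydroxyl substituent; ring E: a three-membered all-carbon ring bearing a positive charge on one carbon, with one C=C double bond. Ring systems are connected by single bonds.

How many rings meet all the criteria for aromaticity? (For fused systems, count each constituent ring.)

4

Ring A has a continuous p-orbital overlap around the ring; 2 ring double bonds (4 π electrons) plus a heteroatom lone pair (2) give 6 π electrons. That satisfies 4n+2 with n=1, so ring A is aromatic (pyrazole).
Rings B and C form a fused bicyclic system (with one N–H) with 9 sp² atoms and 10 π electrons from ring double bonds plus a heteroatom lone pair. 10 = 4(2)+2, so the system is aromatic and both rings count as aromatic (indole).
Ring D has only sp³ atoms, so it is not fully conjugated — not aromatic (cyclohexane).
Ring E is planar and fully conjugated; 1 ring double bond (2 π electrons) plus the carbocation's empty p orbital (0, but keeps the ring conjugated) give 2 π electrons. 2 = 4(0)+2, so ring E is aromatic (cyclopropenyl cation).
Aromatic: A, B, C, E. Total: 4.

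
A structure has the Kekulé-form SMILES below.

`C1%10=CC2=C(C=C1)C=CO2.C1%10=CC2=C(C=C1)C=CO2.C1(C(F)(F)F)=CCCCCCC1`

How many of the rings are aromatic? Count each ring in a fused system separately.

4

The SMILES encodes a six-membered carbon ring with three alternating C=C double bonds, fused to a five-membered ring containing one oxygen and two C=C double bonds; a six-membered carbon ring with three alternating C=C double bonds, fused to a five-membered ring containing one oxygen and two C=C double bonds; an eight-membered carbon ring with one C=C double bond.
The fused 6/5-membered bicyclic (with one oxygen) is a single π system with 9 sp² atoms and 10 π electrons from ring double bonds plus a heteroatom lone pair. 10 = 4(2)+2, so the system is aromatic and both rings count as aromatic (benzofuran).
The fused 6/5-membered bicyclic (with one oxygen) is a single π system with 9 sp² atoms and 10 π electrons from ring double bonds plus a heteroatom lone pair. 10 = 4(2)+2, so the system is aromatic and both rings count as aromatic (benzofuran).
The 8-membered ring has six sp³ carbons, so it is not fully conjugated — not aromatic (cyclooctene).
4 of the 5 rings are aromatic. Total: 4.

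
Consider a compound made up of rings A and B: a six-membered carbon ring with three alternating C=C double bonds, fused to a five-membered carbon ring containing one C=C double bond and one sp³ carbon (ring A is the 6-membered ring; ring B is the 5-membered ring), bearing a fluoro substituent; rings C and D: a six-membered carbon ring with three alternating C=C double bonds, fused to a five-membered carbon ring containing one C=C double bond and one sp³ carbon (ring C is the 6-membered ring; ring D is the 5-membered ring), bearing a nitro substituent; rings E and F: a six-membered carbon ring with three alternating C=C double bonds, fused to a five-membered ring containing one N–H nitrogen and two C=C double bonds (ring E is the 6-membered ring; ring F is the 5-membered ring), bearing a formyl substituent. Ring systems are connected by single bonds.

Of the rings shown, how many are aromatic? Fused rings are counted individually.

4

Ring A is planar and fully conjugated; 3 ring double bonds give 6 π electrons. Since 6 = 4n+2 (n=1), ring A is aromatic (benzene ring).
Ring B has one sp³ carbon, so it is not fully conjugated — not aromatic (cyclopentene ring).
Ring C has a continuous p-orbital overlap around the ring; 3 ring double bonds give 6 π electrons. That satisfies 4n+2 with n=1, so ring C is aromatic (benzene ring).
Ring D has one sp³ carbon, so it is not fully conjugated — not aromatic (cyclopentene ring).
Rings E and F form a fused bicyclic system (with one N–H) with 9 sp² atoms and 10 π electrons from ring double bonds plus a heteroatom lone pair. 10 = 4(2)+2, so the system is aromatic and both rings count as aromatic (indole).
Aromatic: A, C, E, F. Total: 4.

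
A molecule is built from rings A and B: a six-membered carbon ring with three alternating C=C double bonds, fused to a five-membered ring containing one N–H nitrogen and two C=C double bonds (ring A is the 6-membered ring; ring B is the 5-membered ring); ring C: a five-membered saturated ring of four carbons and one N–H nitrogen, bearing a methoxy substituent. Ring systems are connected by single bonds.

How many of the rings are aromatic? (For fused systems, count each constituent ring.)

Rings A and B form a fused bicyclic system (with one N–H) with 9 sp² atoms and 10 π electrons from ring double bonds plus a heteroatom lone pair. 10 = 4(2)+2, so the system is aromatic and both rings count as aromatic (indole).
Ring C has only sp³ atoms, so it is not fully conjugated — not aromatic (pyrrolidine).
Aromatic: A, B. Total: 2.

2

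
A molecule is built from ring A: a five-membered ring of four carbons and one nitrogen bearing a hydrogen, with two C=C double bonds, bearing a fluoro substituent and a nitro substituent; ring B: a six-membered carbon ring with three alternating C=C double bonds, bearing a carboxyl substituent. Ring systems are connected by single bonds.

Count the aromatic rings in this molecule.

Ring A has a continuous p-orbital overlap around the ring; 2 ring double bonds (4 π electrons) plus a heteroatom lone pair (2) give 6 π electrons. 6 = 4(1)+2, so ring A is aromatic (pyrrole).
Ring B is fully conjugated (every ring atom contributes a p orbital); 3 ring double bonds give 6 π electrons. That satisfies 4n+2 with n=1, so ring B is aromatic (benzene).
Aromatic: A, B. Total: 2.

2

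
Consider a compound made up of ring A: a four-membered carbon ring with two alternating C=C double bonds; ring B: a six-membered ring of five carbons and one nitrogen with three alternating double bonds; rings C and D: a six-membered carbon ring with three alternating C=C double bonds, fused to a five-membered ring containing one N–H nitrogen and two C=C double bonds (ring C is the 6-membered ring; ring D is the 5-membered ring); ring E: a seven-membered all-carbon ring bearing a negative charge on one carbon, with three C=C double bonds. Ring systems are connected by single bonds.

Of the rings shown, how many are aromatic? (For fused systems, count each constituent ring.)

Ring A has only sp² ring atoms; a planar conformation would have a fully conjugated π system of 4 electrons. But 4 = 4(1), which is 4n not 4n+2, so ring A is not aromatic (cyclobutadiene) — cyclobutadiene is antiaromatic and distorts to a rectangle.
Ring B is fully conjugated (every ring atom contributes a p orbital); 3 ring double bonds give 6 π electrons. That satisfies 4n+2 with n=1, so ring B is aromatic (pyridine).
Rings C and D form a fused bicyclic system (with one N–H) with 9 sp² atoms and 10 π electrons from ring double bonds plus a heteroatom lone pair. 10 = 4(2)+2, so the system is aromatic and both rings count as aromatic (indole).
Ring E has only sp² ring atoms; a planar conformation would have a fully conjugated π system of 8 electrons. But 8 = 4(2), which is 4n not 4n+2, so ring E is not aromatic (cycloheptatrienyl anion).
Aromatic: B, C, D. Total: 3.

3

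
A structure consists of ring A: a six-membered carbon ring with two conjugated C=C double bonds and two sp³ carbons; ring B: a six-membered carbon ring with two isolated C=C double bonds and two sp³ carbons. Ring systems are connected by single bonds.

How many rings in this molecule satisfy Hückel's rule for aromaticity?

0

Ring A has two sp³ carbons, so it is not fully conjugated — not aromatic (1,3-cyclohexadiene).
Ring B has two sp³ carbons, so it is not fully conjugated — not aromatic (1,4-cyclohexadiene).
No ring is aromatic. Total: 0.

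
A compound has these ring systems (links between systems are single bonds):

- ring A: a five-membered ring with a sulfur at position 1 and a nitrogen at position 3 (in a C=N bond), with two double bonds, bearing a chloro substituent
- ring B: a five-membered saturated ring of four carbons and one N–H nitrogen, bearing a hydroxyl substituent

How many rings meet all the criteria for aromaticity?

1

Ring A is planar and fully conjugated; 2 ring double bonds (4 π electrons) plus a heteroatom lone pair (2) give 6 π electrons. 6 = 4(1)+2, so ring A is aromatic (thiazole).
Ring B has only sp³ atoms, so it is not fully conjugated — not aromatic (pyrrolidine).
Aromatic: A. Total: 1.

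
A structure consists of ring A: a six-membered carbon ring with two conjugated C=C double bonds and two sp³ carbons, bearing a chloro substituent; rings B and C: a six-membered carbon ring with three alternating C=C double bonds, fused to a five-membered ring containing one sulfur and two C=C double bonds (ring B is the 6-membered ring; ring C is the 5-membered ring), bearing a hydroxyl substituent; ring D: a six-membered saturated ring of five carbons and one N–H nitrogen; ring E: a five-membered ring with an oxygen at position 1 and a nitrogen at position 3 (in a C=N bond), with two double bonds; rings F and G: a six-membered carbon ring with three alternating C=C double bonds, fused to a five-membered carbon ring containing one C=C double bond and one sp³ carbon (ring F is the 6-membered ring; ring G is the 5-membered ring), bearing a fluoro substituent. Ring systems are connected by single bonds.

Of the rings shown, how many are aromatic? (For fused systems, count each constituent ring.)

Ring A has two sp³ carbons, so it is not fully conjugated — not aromatic (1,3-cyclohexadiene).
Rings B and C form a fused bicyclic system (with one sulfur) with 9 sp² atoms and 10 π electrons from ring double bonds plus a heteroatom lone pair. 10 = 4(2)+2, so the system is aromatic and both rings count as aromatic (benzothiophene).
Ring D has only sp³ atoms, so it is not fully conjugated — not aromatic (piperidine).
Ring E is planar and fully conjugated; 2 ring double bonds (4 π electrons) plus a heteroatom lone pair (2) give 6 π electrons. That satisfies 4n+2 with n=1, so ring E is aromatic (oxazole).
Ring F is fully conjugated (every ring atom contributes a p orbital); 3 ring double bonds give 6 π electrons. Since 6 = 4n+2 (n=1), ring F is aromatic (benzene ring).
Ring G has one sp³ carbon, so it is not fully conjugated — not aromatic (cyclopentene ring).
Aromatic: B, C, E, F. Total: 4.

4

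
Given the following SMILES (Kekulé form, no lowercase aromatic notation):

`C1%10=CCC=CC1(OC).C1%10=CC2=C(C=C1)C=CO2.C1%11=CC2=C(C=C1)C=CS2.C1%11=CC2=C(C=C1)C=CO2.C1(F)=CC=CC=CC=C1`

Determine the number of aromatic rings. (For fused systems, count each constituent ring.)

The SMILES encodes a six-membered carbon ring with two isolated C=C double bonds and two sp³ carbons; a six-membered carbon ring with three alternating C=C double bonds, fused to a five-membered ring containing one oxygen and two C=C double bonds; a six-membered carbon ring with three alternating C=C double bonds, fused to a five-membered ring containing one sulfur and two C=C double bonds; a six-membered carbon ring with three alternating C=C double bonds, fused to a five-membered ring containing one oxygen and two C=C double bonds; an eight-membered carbon ring with four alternating C=C double bonds.
The 6-membered ring has two sp³ carbons, so it is not fully conjugated — not aromatic (1,4-cyclohexadiene).
The fused 6/5-membered bicyclic (with one oxygen) is a single π system with 9 sp² atoms and 10 π electrons from ring double bonds plus a heteroatom lone pair. 10 = 4(2)+2, so the system is aromatic and both rings count as aromatic (benzofuran).
The fused 6/5-membered bicyclic (with one sulfur) is a single π system with 9 sp² atoms and 10 π electrons from ring double bonds plus a heteroatom lone pair. 10 = 4(2)+2, so the system is aromatic and both rings count as aromatic (benzothiophene).
The fused 6/5-membered bicyclic (with one oxygen) is a single π system with 9 sp² atoms and 10 π electrons from ring double bonds plus a heteroatom lone pair. 10 = 4(2)+2, so the system is aromatic and both rings count as aromatic (benzofuran).
The 8-membered ring has only sp² ring atoms; a planar conformation would have a fully conjugated π system of 8 electrons. But 8 = 4(2), which is 4n not 4n+2, so it is not aromatic (cyclooctatetraene) — cyclooctatetraene distorts into a non-planar tub to avoid antiaromaticity.
6 of the 8 rings are aromatic. Total: 6.

6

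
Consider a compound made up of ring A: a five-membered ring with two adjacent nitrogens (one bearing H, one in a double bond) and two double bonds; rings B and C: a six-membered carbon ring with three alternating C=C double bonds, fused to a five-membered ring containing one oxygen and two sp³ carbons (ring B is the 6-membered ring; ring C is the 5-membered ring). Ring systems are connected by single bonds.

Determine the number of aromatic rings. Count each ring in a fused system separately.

Ring A is fully conjugated (every ring atom contributes a p orbital); 2 ring double bonds (4 π electrons) plus a heteroatom lone pair (2) give 6 π electrons. That satisfies 4n+2 with n=1, so ring A is aromatic (pyrazole).
Ring B has a continuous p-orbital overlap around the ring; 3 ring double bonds give 6 π electrons. Since 6 = 4n+2 (n=1), ring B is aromatic (benzene ring).
Ring C has two sp³ carbons, so it is not fully conjugated — not aromatic (oxolane ring).
Aromatic: A, B. Total: 2.

2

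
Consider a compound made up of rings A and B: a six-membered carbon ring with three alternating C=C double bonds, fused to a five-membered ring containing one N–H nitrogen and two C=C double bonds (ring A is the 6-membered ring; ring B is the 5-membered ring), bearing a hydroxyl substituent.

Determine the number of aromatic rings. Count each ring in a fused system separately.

Rings A and B form a fused bicyclic system (with one N–H) with 9 sp² atoms and 10 π electrons from ring double bonds plus a heteroatom lone pair. 10 = 4(2)+2, so the system is aromatic and both rings count as aromatic (indole).
Aromatic: A, B. Total: 2.

2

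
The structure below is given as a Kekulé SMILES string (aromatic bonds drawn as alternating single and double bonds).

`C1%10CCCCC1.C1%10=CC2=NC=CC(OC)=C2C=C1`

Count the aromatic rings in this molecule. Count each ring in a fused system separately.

2

The SMILES encodes a six-membered saturated carbon ring; two fused six-membered rings, each with three alternating double bonds; one ring is all carbon and the other has one ring nitrogen.
The 6-membered ring has only sp³ atoms, so it is not fully conjugated — not aromatic (cyclohexane).
The fused 6/6-membered bicyclic (with one nitrogen) is a single π system with 10 sp² atoms and 10 π electrons from ring double bonds. 10 = 4(2)+2, so the system is aromatic and both rings count as aromatic (quinoline).
2 of the 3 rings are aromatic. Total: 2.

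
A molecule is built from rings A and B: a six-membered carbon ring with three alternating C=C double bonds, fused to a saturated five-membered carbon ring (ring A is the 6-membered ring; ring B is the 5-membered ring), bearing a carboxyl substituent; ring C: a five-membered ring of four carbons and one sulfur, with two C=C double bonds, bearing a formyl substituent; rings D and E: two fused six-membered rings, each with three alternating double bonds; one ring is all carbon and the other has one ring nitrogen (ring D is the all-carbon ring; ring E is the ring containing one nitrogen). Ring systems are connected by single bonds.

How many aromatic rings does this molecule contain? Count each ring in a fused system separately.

Ring A is fully conjugated (every ring atom contributes a p orbital); 3 ring double bonds give 6 π electrons. Since 6 = 4n+2 (n=1), ring A is aromatic (benzene ring).
Ring B has three sp³ carbons, so it is not fully conjugated — not aromatic (cyclopentane ring).
Ring C is planar and fully conjugated; 2 ring double bonds (4 π electrons) plus a heteroatom lone pair (2) give 6 π electrons. That satisfies 4n+2 with n=1, so ring C is aromatic (thiophene).
Rings D and E form a fused bicyclic system (with one nitrogen) with 10 sp² atoms and 10 π electrons from ring double bonds. 10 = 4(2)+2, so the system is aromatic and both rings count as aromatic (quinoline).
Aromatic: A, C, D, E. Total: 4.

4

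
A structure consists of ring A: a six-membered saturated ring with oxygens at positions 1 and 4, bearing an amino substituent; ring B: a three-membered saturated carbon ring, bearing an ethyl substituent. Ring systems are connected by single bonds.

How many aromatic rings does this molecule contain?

0

Ring A has only sp³ atoms, so it is not fully conjugated — not aromatic (1,4-dioxane).
Ring B has only sp³ atoms, so it is not fully conjugated — not aromatic (cyclopropane).
No ring is aromatic. Total: 0.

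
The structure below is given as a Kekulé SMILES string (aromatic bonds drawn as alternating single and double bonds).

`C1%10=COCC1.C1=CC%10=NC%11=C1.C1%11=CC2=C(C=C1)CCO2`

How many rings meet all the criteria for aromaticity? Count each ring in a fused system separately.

2

The SMILES encodes a five-membered ring of four carbons and one oxygen, with one C=C double bond and two sp³ carbons; a six-membered ring of five carbons and one nitrogen with three alternating double bonds; a six-membered carbon ring with three alternating C=C double bonds, fused to a five-membered ring containing one oxygen and two sp³ carbons.
The 5-membered ring with one oxygen has two sp³ carbons, so it is not fully conjugated — not aromatic (2,3-dihydrofuran).
The 6-membered ring with one nitrogen is planar and fully conjugated; 3 ring double bonds give 6 π electrons. Since 6 = 4n+2 (n=1), it is aromatic (pyridine).
The 6-membered ring has a continuous p-orbital overlap around the ring; 3 ring double bonds give 6 π electrons. Since 6 = 4n+2 (n=1), it is aromatic (benzene ring).
The second 5-membered ring with one oxygen has two sp³ carbons, so it is not fully conjugated — not aromatic (oxolane ring).
2 of the 4 rings are aromatic. Total: 2.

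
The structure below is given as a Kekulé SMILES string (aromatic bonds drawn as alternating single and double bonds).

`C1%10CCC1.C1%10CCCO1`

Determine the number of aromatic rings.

The SMILES encodes a four-membered saturated carbon ring; a five-membered saturated ring of four carbons and one oxygen.
The 4-membered ring has only sp³ atoms, so it is not fully conjugated — not aromatic (cyclobutane).
The 5-membered ring with one oxygen has only sp³ atoms, so it is not fully conjugated — not aromatic (tetrahydrofuran).
None of the rings are aromatic. Total: 0.

0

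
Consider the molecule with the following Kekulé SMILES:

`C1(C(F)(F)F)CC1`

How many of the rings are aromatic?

0

The SMILES encodes a three-membered saturated carbon ring.
The 3-membered ring has only sp³ atoms, so it is not fully conjugated — not aromatic (cyclopropane).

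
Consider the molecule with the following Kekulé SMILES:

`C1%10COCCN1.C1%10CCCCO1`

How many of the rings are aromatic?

0

The SMILES encodes a six-membered saturated ring with an oxygen and an N–H nitrogen at positions 1 and 4; a six-membered saturated ring of five carbons and one oxygen.
The 6-membered ring with one oxygen and one N–H (1,4) has only sp³ atoms, so it is not fully conjugated — not aromatic (morpholine).
The 6-membered ring with one oxygen has only sp³ atoms, so it is not fully conjugated — not aromatic (tetrahydropyran).
None of the rings are aromatic. Total: 0.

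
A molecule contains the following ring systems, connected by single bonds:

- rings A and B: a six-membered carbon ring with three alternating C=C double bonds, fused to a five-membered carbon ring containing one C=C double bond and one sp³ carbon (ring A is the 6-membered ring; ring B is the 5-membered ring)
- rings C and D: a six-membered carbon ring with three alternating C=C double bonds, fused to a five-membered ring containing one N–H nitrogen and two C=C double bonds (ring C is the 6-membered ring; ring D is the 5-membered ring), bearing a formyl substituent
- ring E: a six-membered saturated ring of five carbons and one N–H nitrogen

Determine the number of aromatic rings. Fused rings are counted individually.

Ring A is fully conjugated (every ring atom contributes a p orbital); 3 ring double bonds give 6 π electrons. Since 6 = 4n+2 (n=1), ring A is aromatic (benzene ring).
Ring B has one sp³ carbon, so it is not fully conjugated — not aromatic (cyclopentene ring).
Rings C and D form a fused bicyclic system (with one N–H) with 9 sp² atoms and 10 π electrons from ring double bonds plus a heteroatom lone pair. 10 = 4(2)+2, so the system is aromatic and both rings count as aromatic (indole).
Ring E has only sp³ atoms, so it is not fully conjugated — not aromatic (piperidine).
Aromatic: A, C, D. Total: 3.

3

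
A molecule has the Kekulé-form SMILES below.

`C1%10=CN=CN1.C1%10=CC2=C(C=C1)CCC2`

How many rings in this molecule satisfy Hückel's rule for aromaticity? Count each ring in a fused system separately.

2

The SMILES encodes a five-membered ring with nitrogens at positions 1 and 3 (one bearing H, one in a C=N bond) and two double bonds; a six-membered carbon ring with three alternating C=C double bonds, fused to a saturated five-membered carbon ring.
The 5-membered ring with two nitrogens (one N–H, one =N–) is fully conjugated (every ring atom contributes a p orbital); 2 ring double bonds (4 π electrons) plus a heteroatom lone pair (2) give 6 π electrons. 6 = 4(1)+2, so it is aromatic (imidazole).
The 6-membered ring is fully conjugated (every ring atom contributes a p orbital); 3 ring double bonds give 6 π electrons. That satisfies 4n+2 with n=1, so it is aromatic (benzene ring).
The 5-membered ring has three sp³ carbons, so it is not fully conjugated — not aromatic (cyclopentane ring).
2 of the 3 rings are aromatic. Total: 2.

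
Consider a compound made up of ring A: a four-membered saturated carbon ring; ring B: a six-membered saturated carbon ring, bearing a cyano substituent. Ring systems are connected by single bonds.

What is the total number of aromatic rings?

0

Ring A has only sp³ atoms, so it is not fully conjugated — not aromatic (cyclobutane).
Ring B has only sp³ atoms, so it is not fully conjugated — not aromatic (cyclohexane).
No ring is aromatic. Total: 0.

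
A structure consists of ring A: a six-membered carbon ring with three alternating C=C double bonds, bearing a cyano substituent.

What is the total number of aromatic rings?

1

Ring A is fully conjugated (every ring atom contributes a p orbital); 3 ring double bonds give 6 π electrons. 6 = 4(1)+2, so ring A is aromatic (benzene).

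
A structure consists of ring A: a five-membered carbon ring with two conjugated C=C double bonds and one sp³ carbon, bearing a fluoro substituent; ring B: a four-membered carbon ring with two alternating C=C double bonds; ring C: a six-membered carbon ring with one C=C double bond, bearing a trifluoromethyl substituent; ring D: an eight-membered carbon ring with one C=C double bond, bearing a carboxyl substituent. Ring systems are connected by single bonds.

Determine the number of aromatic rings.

0

Ring A has one sp³ carbon, so it is not fully conjugated — not aromatic (cyclopentadiene).
Ring B has only sp² ring atoms; a planar conformation would have a fully conjugated π system of 4 electrons. But 4 = 4(1), which is 4n not 4n+2, so ring B is not aromatic (cyclobutadiene) — cyclobutadiene is antiaromatic and distorts to a rectangle.
Ring C has four sp³ carbons, so it is not fully conjugated — not aromatic (cyclohexene).
Ring D has six sp³ carbons, so it is not fully conjugated — not aromatic (cyclooctene).
No ring is aromatic. Total: 0.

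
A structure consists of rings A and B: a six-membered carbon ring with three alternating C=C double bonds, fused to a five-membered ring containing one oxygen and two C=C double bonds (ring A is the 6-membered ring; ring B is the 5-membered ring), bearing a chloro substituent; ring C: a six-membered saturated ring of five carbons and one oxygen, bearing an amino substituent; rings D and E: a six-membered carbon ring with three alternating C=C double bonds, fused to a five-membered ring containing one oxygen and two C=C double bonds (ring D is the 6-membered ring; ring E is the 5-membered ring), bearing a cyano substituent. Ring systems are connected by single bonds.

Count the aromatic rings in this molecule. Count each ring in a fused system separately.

Rings A and B form a fused bicyclic system (with one oxygen) with 9 sp² atoms and 10 π electrons from ring double bonds plus a heteroatom lone pair. 10 = 4(2)+2, so the system is aromatic and both rings count as aromatic (benzofuran).
Ring C has only sp³ atoms, so it is not fully conjugated — not aromatic (tetrahydropyran).
Rings D and E form a fused bicyclic system (with one oxygen) with 9 sp² atoms and 10 π electrons from ring double bonds plus a heteroatom lone pair. 10 = 4(2)+2, so the system is aromatic and both rings count as aromatic (benzofuran).
Aromatic: A, B, D, E. Total: 4.

4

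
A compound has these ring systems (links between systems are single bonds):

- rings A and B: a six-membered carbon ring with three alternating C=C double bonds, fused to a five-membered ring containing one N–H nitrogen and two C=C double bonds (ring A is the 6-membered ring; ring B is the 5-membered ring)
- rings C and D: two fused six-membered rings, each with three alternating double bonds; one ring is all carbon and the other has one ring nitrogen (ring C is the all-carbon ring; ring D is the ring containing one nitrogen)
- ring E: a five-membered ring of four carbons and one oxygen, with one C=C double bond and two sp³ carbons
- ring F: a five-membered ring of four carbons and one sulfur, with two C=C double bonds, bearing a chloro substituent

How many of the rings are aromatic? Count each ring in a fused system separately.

5

Rings A and B form a fused bicyclic system (with one N–H) with 9 sp² atoms and 10 π electrons from ring double bonds plus a heteroatom lone pair. 10 = 4(2)+2, so the system is aromatic and both rings count as aromatic (indole).
Rings C and D form a fused bicyclic system (with one nitrogen) with 10 sp² atoms and 10 π electrons from ring double bonds. 10 = 4(2)+2, so the system is aromatic and both rings count as aromatic (quinoline).
Ring E has two sp³ carbons, so it is not fully conjugated — not aromatic (2,3-dihydrofuran).
Ring F has a continuous p-orbital overlap around the ring; 2 ring double bonds (4 π electrons) plus a heteroatom lone pair (2) give 6 π electrons. Since 6 = 4n+2 (n=1), ring F is aromatic (thiophene).
Aromatic: A, B, C, D, F. Total: 5.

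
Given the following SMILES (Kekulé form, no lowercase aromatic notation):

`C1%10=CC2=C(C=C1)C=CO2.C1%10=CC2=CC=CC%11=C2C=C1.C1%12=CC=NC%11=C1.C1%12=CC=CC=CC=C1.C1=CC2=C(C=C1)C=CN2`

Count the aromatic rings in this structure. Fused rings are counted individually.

The SMILES encodes a six-membered carbon ring with three alternating C=C double bonds, fused to a five-membered ring containing one oxygen and two C=C double bonds; two fused six-membered carbon rings, each with three alternating C=C double bonds; a six-membered ring of five carbons and one nitrogen with three alternating double bonds; an eight-membered carbon ring with four alternating C=C double bonds; a six-membered carbon ring with three alternating C=C double bonds, fused to a five-membered ring containing one N–H nitrogen and two C=C double bonds.
The fused 6/5-membered bicyclic (with one oxygen) is a single π system with 9 sp² atoms and 10 π electrons from ring double bonds plus a heteroatom lone pair. 10 = 4(2)+2, so the system is aromatic and both rings count as aromatic (benzofuran).
The fused 6/6-membered bicyclic is a single π system with 10 sp² atoms and 10 π electrons from ring double bonds. 10 = 4(2)+2, so the system is aromatic and both rings count as aromatic (naphthalene).
The 6-membered ring with one nitrogen is fully conjugated (every ring atom contributes a p orbital); 3 ring double bonds give 6 π electrons. 6 = 4(1)+2, so it is aromatic (pyridine).
The 8-membered ring has only sp² ring atoms; a planar conformation would have a fully conjugated π system of 8 electrons. But 8 = 4(2), which is 4n not 4n+2, so it is not aromatic (cyclooctatetraene) — cyclooctatetraene distorts into a non-planar tub to avoid antiaromaticity.
The fused 6/5-membered bicyclic (with one N–H) is a single π system with 9 sp² atoms and 10 π electrons from ring double bonds plus a heteroatom lone pair. 10 = 4(2)+2, so the system is aromatic and both rings count as aromatic (indole).
7 of the 8 rings are aromatic. Total: 7.

7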